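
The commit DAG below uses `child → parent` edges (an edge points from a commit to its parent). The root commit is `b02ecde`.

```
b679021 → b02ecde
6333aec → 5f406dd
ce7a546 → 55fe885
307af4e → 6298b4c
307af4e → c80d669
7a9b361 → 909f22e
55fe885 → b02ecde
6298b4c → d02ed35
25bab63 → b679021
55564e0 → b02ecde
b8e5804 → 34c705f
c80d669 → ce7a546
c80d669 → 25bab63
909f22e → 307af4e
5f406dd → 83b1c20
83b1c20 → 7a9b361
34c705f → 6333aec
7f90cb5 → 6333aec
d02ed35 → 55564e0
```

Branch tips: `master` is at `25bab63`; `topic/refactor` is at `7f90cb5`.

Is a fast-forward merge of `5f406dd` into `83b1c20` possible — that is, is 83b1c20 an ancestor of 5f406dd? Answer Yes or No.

A fast-forward from 83b1c20 to 5f406dd is possible iff 83b1c20 is an ancestor of 5f406dd.
Ancestors of 5f406dd: {25bab63, 307af4e, 55564e0, 55fe885, 5f406dd, 6298b4c, 7a9b361, 83b1c20, 909f22e, b02ecde, b679021, c80d669, ce7a546, d02ed35}.
83b1c20 is among them, so fast-forward is possible.

Yes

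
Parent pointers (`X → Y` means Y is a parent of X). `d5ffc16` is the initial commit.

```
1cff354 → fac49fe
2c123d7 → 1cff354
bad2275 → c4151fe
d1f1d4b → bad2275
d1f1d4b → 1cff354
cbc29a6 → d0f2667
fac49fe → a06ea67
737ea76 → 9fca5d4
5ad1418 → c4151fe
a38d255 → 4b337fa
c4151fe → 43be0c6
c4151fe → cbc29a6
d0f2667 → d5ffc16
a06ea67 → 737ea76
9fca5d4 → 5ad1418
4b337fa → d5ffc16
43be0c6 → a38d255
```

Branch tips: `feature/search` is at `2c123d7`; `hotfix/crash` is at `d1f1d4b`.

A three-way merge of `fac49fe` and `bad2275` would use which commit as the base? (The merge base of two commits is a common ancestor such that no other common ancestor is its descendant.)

c4151fe

Ancestors of fac49fe: {43be0c6, 4b337fa, 5ad1418, 737ea76, 9fca5d4, a06ea67, a38d255, c4151fe, cbc29a6, d0f2667, d5ffc16, fac49fe}.
Ancestors of bad2275: {43be0c6, 4b337fa, a38d255, bad2275, c4151fe, cbc29a6, d0f2667, d5ffc16}.
Common ancestors: {43be0c6, 4b337fa, a38d255, c4151fe, cbc29a6, d0f2667, d5ffc16}.
Among these, c4151fe is not an ancestor of any other common ancestor — it is the merge base.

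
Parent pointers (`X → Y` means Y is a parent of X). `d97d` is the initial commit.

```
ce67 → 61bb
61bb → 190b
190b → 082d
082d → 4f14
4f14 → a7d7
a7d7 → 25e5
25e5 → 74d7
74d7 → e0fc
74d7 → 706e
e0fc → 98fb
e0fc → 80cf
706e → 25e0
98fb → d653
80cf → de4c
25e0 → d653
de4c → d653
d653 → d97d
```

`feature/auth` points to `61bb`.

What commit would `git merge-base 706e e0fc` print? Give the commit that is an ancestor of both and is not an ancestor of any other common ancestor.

Ancestors of 706e: {25e0, 706e, d653, d97d}.
Ancestors of e0fc: {80cf, 98fb, d653, d97d, de4c, e0fc}.
Common ancestors: {d653, d97d}.
Among these, d653 is not an ancestor of any other common ancestor — it is the merge base.

d653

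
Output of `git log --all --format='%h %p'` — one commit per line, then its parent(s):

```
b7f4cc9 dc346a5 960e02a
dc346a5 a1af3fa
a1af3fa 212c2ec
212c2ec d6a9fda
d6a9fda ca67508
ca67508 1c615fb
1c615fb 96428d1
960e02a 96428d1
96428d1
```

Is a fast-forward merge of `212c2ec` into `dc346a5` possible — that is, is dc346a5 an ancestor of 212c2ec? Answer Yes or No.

A fast-forward from dc346a5 to 212c2ec is possible iff dc346a5 is an ancestor of 212c2ec.
Ancestors of 212c2ec: {1c615fb, 212c2ec, 96428d1, ca67508, d6a9fda}.
dc346a5 is not among them, so fast-forward is not possible.

No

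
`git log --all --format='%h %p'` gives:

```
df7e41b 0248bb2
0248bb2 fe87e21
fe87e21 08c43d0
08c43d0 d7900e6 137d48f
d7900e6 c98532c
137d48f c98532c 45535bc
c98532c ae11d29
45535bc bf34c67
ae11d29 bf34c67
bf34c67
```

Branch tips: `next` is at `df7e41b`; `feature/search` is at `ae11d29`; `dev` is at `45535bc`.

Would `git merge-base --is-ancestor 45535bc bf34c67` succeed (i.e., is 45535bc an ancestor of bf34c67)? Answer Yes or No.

No

Ancestors of bf34c67: {bf34c67}.
45535bc is not in that set, so it is not an ancestor of bf34c67.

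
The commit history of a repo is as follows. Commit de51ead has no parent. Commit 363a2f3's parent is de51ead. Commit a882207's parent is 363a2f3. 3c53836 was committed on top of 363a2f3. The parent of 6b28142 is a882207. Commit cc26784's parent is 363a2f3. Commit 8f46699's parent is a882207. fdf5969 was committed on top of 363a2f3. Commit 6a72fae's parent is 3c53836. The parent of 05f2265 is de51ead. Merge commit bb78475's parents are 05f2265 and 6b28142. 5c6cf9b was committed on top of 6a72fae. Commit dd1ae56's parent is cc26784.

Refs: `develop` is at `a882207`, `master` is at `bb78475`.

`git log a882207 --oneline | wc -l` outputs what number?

Walking parent pointers from a882207: reachable set = {363a2f3, a882207, de51ead}.
That is 3 commits.

3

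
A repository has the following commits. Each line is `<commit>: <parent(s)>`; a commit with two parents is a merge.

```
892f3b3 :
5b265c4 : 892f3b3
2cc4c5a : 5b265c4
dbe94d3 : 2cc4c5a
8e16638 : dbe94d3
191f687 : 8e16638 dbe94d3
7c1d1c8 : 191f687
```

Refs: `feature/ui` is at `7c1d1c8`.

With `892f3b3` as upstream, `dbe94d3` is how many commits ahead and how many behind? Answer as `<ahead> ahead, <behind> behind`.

3 ahead, 0 behind

Reachable from dbe94d3: {2cc4c5a, 5b265c4, 892f3b3, dbe94d3}.
Reachable from 892f3b3: {892f3b3}.
Only in dbe94d3's history (ahead): {2cc4c5a, 5b265c4, dbe94d3} — 3.
Only in 892f3b3's history (behind): {} — 0.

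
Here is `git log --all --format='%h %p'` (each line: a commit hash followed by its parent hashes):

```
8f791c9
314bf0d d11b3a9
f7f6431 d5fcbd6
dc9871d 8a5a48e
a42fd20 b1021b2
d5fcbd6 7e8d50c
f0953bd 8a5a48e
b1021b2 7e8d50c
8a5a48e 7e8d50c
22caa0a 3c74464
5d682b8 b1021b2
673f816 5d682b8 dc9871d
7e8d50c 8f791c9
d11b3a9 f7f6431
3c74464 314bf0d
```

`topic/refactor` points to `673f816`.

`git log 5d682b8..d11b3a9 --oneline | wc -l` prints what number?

3

Reachable from d11b3a9: {7e8d50c, 8f791c9, d11b3a9, d5fcbd6, f7f6431}.
Reachable from 5d682b8: {5d682b8, 7e8d50c, 8f791c9, b1021b2}.
In d11b3a9's history but not 5d682b8's: {d11b3a9, d5fcbd6, f7f6431} — 3 commits.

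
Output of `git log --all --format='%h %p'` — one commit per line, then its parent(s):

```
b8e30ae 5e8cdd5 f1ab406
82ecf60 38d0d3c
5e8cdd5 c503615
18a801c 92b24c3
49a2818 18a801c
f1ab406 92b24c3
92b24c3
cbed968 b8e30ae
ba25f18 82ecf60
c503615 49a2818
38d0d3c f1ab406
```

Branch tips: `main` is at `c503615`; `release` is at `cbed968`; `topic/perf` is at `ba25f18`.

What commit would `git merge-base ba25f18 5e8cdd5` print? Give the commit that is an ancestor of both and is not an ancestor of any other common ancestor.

92b24c3

Ancestors of ba25f18: {38d0d3c, 82ecf60, 92b24c3, ba25f18, f1ab406}.
Ancestors of 5e8cdd5: {18a801c, 49a2818, 5e8cdd5, 92b24c3, c503615}.
Common ancestors: {92b24c3}.
The only common ancestor is 92b24c3, so it is the merge base.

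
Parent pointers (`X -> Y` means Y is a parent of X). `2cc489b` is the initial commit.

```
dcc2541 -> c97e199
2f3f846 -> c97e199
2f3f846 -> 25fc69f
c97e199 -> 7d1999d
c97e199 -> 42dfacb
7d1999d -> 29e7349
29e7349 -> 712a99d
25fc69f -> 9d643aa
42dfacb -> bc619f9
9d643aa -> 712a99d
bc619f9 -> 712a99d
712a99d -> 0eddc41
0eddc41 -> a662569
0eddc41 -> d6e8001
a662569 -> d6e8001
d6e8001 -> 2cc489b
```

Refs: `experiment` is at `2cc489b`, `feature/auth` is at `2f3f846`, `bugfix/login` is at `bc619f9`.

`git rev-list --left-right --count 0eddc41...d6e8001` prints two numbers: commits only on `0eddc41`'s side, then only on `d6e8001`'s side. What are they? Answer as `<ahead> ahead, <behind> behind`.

Reachable from 0eddc41: {0eddc41, 2cc489b, a662569, d6e8001}.
Reachable from d6e8001: {2cc489b, d6e8001}.
Only in 0eddc41's history (ahead): {0eddc41, a662569} — 2.
Only in d6e8001's history (behind): {} — 0.

2 ahead, 0 behind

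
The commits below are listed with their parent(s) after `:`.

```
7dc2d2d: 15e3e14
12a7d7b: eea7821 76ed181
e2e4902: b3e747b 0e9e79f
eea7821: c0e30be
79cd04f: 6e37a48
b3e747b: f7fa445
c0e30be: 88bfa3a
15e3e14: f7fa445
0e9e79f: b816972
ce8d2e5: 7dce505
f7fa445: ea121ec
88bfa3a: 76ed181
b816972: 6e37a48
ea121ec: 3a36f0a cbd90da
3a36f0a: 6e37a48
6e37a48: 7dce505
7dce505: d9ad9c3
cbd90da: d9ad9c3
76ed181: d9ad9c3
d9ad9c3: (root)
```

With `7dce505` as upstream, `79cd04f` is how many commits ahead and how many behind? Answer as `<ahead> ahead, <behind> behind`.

Reachable from 79cd04f: {6e37a48, 79cd04f, 7dce505, d9ad9c3}.
Reachable from 7dce505: {7dce505, d9ad9c3}.
Only in 79cd04f's history (ahead): {6e37a48, 79cd04f} — 2.
Only in 7dce505's history (behind): {} — 0.

2 ahead, 0 behind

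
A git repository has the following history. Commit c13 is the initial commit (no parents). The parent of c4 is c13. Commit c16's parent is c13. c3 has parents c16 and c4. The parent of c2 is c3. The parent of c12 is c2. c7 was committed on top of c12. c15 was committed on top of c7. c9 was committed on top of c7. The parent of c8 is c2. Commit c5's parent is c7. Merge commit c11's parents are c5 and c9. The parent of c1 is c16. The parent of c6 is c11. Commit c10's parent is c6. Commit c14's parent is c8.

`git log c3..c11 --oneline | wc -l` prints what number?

Reachable from c11: {c11, c12, c13, c16, c2, c3, c4, c5, c7, c9}.
Reachable from c3: {c13, c16, c3, c4}.
In c11's history but not c3's: {c11, c12, c2, c5, c7, c9} — 6 commits.

6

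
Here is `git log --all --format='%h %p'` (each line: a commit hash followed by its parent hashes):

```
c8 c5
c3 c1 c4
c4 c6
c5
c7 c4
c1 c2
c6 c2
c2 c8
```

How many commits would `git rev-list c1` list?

4

Walking parent pointers from c1: reachable set = {c1, c2, c5, c8}.
That is 4 commits.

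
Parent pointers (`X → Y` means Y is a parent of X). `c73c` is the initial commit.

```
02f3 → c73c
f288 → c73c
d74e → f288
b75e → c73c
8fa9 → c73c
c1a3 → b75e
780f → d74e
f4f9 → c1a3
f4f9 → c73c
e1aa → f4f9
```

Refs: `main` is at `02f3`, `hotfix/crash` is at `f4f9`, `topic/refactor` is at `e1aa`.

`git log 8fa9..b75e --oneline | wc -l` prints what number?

Reachable from b75e: {b75e, c73c}.
Reachable from 8fa9: {8fa9, c73c}.
In b75e's history but not 8fa9's: {b75e} — 1 commit.

1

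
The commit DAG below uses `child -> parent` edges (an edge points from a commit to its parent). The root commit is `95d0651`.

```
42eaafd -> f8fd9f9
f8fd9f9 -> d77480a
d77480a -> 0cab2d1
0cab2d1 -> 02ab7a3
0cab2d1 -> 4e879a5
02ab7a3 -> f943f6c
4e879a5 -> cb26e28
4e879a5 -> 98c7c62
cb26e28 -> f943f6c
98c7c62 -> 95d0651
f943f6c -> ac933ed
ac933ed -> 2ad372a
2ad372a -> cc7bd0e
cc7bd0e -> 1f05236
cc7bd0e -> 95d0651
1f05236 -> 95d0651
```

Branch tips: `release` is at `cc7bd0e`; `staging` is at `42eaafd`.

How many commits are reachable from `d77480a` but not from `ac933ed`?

7

Reachable from d77480a: {02ab7a3, 0cab2d1, 1f05236, 2ad372a, 4e879a5, 95d0651, 98c7c62, ac933ed, cb26e28, cc7bd0e, d77480a, f943f6c}.
Reachable from ac933ed: {1f05236, 2ad372a, 95d0651, ac933ed, cc7bd0e}.
In d77480a's history but not ac933ed's: {02ab7a3, 0cab2d1, 4e879a5, 98c7c62, cb26e28, d77480a, f943f6c} — 7 commits.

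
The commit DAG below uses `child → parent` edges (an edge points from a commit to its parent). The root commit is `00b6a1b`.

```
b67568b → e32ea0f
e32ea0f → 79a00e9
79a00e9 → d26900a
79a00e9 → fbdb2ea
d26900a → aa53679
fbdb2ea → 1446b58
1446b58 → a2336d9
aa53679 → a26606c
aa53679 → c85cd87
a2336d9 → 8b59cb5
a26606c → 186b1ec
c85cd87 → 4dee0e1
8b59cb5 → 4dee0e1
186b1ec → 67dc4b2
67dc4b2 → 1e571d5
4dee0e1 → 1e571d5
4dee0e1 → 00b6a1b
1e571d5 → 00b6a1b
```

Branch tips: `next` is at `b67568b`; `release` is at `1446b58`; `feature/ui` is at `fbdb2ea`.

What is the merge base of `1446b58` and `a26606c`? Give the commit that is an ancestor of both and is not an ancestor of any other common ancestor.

Ancestors of 1446b58: {00b6a1b, 1446b58, 1e571d5, 4dee0e1, 8b59cb5, a2336d9}.
Ancestors of a26606c: {00b6a1b, 186b1ec, 1e571d5, 67dc4b2, a26606c}.
Common ancestors: {00b6a1b, 1e571d5}.
Among these, 1e571d5 is not an ancestor of any other common ancestor — it is the merge base.

1e571d5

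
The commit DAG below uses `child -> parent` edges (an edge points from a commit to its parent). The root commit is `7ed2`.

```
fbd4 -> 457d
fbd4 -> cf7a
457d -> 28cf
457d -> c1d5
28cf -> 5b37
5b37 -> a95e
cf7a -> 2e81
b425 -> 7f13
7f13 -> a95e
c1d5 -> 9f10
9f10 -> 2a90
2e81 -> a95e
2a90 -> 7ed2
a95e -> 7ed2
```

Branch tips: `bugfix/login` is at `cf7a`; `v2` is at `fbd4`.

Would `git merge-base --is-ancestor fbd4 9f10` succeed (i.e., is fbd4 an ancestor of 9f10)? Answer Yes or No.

No

Ancestors of 9f10: {2a90, 7ed2, 9f10}.
fbd4 is not in that set, so it is not an ancestor of 9f10.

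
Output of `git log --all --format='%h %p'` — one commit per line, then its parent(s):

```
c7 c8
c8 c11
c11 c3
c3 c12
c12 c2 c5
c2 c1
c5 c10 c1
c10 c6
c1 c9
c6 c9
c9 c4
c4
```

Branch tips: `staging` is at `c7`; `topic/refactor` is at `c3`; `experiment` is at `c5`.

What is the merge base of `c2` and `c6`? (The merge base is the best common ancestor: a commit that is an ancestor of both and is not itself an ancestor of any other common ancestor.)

Ancestors of c2: {c1, c2, c4, c9}.
Ancestors of c6: {c4, c6, c9}.
Common ancestors: {c4, c9}.
Among these, c9 is not an ancestor of any other common ancestor — it is the merge base.

c9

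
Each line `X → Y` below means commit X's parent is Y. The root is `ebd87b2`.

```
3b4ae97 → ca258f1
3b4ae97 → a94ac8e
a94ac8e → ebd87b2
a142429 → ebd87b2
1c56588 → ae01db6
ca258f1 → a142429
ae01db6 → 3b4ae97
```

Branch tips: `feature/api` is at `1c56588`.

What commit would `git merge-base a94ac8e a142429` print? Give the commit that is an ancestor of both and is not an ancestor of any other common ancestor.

Ancestors of a94ac8e: {a94ac8e, ebd87b2}.
Ancestors of a142429: {a142429, ebd87b2}.
Common ancestors: {ebd87b2}.
The only common ancestor is ebd87b2, so it is the merge base.

ebd87b2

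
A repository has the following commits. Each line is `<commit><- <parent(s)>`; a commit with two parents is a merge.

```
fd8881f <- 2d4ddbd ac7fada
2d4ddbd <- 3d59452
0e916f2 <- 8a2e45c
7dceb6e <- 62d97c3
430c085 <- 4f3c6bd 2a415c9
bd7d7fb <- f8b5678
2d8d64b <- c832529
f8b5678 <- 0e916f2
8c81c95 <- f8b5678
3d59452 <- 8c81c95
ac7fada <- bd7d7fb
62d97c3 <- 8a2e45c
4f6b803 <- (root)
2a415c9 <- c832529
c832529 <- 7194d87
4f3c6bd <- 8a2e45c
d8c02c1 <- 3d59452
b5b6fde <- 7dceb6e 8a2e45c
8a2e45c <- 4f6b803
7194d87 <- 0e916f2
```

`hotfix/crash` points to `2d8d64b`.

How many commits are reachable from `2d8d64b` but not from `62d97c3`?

Reachable from 2d8d64b: {0e916f2, 2d8d64b, 4f6b803, 7194d87, 8a2e45c, c832529}.
Reachable from 62d97c3: {4f6b803, 62d97c3, 8a2e45c}.
In 2d8d64b's history but not 62d97c3's: {0e916f2, 2d8d64b, 7194d87, c832529} — 4 commits.

4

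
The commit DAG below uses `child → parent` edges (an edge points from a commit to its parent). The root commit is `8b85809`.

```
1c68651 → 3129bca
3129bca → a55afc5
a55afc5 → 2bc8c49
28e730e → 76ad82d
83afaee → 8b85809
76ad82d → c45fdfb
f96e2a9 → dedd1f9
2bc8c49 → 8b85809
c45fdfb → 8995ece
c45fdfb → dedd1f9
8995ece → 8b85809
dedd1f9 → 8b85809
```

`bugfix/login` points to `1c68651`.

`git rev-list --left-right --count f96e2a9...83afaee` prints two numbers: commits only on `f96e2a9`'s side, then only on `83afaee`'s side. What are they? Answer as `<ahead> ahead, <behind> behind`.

Reachable from f96e2a9: {8b85809, dedd1f9, f96e2a9}.
Reachable from 83afaee: {83afaee, 8b85809}.
Only in f96e2a9's history (ahead): {dedd1f9, f96e2a9} — 2.
Only in 83afaee's history (behind): {83afaee} — 1.

2 ahead, 1 behind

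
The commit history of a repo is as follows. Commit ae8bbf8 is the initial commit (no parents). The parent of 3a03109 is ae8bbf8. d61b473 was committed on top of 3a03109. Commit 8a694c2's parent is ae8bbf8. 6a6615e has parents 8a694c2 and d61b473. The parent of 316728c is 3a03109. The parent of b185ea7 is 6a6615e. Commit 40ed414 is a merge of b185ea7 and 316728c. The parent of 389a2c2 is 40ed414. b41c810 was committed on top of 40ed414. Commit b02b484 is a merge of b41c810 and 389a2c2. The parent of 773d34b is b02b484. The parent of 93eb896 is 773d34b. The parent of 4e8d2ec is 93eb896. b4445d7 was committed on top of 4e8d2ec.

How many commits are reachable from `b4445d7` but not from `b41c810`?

Reachable from b4445d7: {316728c, 389a2c2, 3a03109, 40ed414, 4e8d2ec, 6a6615e, 773d34b, 8a694c2, 93eb896, ae8bbf8, b02b484, b185ea7, b41c810, b4445d7, d61b473}.
Reachable from b41c810: {316728c, 3a03109, 40ed414, 6a6615e, 8a694c2, ae8bbf8, b185ea7, b41c810, d61b473}.
In b4445d7's history but not b41c810's: {389a2c2, 4e8d2ec, 773d34b, 93eb896, b02b484, b4445d7} — 6 commits.

6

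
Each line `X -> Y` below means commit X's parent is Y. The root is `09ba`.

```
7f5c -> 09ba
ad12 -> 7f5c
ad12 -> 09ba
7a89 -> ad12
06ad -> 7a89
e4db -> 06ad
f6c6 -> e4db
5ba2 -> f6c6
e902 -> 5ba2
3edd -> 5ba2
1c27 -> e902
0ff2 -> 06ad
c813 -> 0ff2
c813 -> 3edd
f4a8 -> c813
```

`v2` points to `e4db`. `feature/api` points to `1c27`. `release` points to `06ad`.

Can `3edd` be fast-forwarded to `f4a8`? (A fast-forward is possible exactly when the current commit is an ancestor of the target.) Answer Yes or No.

Yes

A fast-forward from 3edd to f4a8 is possible iff 3edd is an ancestor of f4a8.
Ancestors of f4a8: {06ad, 09ba, 0ff2, 3edd, 5ba2, 7a89, 7f5c, ad12, c813, e4db, f4a8, f6c6}.
3edd is among them, so fast-forward is possible.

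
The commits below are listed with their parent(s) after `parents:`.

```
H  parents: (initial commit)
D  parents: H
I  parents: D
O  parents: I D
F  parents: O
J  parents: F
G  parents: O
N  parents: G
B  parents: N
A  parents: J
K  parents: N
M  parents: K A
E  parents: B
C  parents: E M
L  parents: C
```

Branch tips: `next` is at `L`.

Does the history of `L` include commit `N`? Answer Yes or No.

Ancestors of L (commits reachable by following parents): {A, B, C, D, E, F, G, H, I, J, K, L, M, N, O}.
N is in that set, so it is an ancestor of L.

Yes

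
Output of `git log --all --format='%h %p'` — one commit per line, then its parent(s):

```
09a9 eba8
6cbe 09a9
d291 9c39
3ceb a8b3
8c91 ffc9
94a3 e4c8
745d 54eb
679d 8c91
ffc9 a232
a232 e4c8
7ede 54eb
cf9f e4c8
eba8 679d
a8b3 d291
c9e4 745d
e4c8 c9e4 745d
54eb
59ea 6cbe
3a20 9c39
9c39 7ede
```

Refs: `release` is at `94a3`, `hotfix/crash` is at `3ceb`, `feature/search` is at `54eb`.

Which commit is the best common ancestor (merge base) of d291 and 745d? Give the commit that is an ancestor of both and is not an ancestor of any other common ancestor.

Ancestors of d291: {54eb, 7ede, 9c39, d291}.
Ancestors of 745d: {54eb, 745d}.
Common ancestors: {54eb}.
The only common ancestor is 54eb, so it is the merge base.

54eb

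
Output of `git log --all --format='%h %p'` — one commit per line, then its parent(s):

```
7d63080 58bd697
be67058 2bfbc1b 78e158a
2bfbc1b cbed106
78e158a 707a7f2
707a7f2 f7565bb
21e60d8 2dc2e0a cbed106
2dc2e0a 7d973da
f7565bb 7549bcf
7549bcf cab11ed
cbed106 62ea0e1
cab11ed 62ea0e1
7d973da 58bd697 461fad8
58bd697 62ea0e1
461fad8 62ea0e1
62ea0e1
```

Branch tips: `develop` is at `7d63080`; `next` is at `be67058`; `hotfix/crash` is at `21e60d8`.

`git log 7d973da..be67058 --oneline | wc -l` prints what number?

8

Reachable from be67058: {2bfbc1b, 62ea0e1, 707a7f2, 7549bcf, 78e158a, be67058, cab11ed, cbed106, f7565bb}.
Reachable from 7d973da: {461fad8, 58bd697, 62ea0e1, 7d973da}.
In be67058's history but not 7d973da's: {2bfbc1b, 707a7f2, 7549bcf, 78e158a, be67058, cab11ed, cbed106, f7565bb} — 8 commits.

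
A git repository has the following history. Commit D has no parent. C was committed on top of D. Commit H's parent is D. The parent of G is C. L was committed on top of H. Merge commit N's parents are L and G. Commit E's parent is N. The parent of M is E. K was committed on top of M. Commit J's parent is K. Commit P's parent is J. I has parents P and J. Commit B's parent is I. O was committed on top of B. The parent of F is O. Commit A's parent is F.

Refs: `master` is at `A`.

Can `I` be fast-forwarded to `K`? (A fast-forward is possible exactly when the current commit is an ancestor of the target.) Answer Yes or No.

A fast-forward from I to K is possible iff I is an ancestor of K.
Ancestors of K: {C, D, E, G, H, K, L, M, N}.
I is not among them, so fast-forward is not possible.

No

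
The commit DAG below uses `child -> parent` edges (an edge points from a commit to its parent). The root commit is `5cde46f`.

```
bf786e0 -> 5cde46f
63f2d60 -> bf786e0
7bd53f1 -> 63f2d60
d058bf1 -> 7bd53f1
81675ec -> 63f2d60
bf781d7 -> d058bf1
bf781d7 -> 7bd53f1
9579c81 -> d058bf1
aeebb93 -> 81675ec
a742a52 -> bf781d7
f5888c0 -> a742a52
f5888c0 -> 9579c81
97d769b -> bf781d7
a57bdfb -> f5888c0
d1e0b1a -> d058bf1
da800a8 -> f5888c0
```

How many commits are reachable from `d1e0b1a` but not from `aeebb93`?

3

Reachable from d1e0b1a: {5cde46f, 63f2d60, 7bd53f1, bf786e0, d058bf1, d1e0b1a}.
Reachable from aeebb93: {5cde46f, 63f2d60, 81675ec, aeebb93, bf786e0}.
In d1e0b1a's history but not aeebb93's: {7bd53f1, d058bf1, d1e0b1a} — 3 commits.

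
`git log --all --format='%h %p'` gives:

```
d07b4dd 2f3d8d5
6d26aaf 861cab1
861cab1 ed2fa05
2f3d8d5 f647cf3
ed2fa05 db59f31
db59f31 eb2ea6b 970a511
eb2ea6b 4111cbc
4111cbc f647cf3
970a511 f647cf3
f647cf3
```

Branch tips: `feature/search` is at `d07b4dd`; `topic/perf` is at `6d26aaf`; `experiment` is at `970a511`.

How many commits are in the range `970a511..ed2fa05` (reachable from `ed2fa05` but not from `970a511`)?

4

Reachable from ed2fa05: {4111cbc, 970a511, db59f31, eb2ea6b, ed2fa05, f647cf3}.
Reachable from 970a511: {970a511, f647cf3}.
In ed2fa05's history but not 970a511's: {4111cbc, db59f31, eb2ea6b, ed2fa05} — 4 commits.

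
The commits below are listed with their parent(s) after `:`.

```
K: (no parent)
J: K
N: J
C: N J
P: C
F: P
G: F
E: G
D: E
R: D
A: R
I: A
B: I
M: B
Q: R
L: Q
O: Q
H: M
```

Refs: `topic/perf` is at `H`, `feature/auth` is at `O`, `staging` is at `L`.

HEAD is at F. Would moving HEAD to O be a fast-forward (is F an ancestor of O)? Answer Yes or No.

Yes

A fast-forward from F to O is possible iff F is an ancestor of O.
Ancestors of O: {C, D, E, F, G, J, K, N, O, P, Q, R}.
F is among them, so fast-forward is possible.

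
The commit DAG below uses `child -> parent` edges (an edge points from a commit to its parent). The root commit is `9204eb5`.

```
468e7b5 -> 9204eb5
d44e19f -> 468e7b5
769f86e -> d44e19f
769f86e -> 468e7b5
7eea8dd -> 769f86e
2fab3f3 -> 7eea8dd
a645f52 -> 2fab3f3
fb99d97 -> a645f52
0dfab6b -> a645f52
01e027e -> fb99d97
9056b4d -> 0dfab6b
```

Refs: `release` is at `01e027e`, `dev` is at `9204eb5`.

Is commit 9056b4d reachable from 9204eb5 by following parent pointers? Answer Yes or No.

Ancestors of 9204eb5: {9204eb5}.
9056b4d is not in that set, so it is not an ancestor of 9204eb5.

No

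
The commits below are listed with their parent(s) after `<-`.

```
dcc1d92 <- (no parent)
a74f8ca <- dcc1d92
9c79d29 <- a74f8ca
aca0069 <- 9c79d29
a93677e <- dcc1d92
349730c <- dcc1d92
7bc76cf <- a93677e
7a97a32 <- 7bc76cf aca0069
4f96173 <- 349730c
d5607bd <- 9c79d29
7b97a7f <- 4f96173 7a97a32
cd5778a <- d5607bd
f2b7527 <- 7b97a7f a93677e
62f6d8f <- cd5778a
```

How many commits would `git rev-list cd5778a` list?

5

Walking parent pointers from cd5778a: reachable set = {9c79d29, a74f8ca, cd5778a, d5607bd, dcc1d92}.
That is 5 commits.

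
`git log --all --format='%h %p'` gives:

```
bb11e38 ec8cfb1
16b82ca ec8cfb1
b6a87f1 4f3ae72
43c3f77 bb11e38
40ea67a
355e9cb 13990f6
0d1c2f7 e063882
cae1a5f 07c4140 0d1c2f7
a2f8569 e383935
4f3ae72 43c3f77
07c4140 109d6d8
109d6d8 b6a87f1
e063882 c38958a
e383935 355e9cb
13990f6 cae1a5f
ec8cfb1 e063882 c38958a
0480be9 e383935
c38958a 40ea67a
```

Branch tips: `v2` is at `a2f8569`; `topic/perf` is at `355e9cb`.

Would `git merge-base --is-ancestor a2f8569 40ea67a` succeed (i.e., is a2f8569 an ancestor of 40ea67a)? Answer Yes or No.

No

Ancestors of 40ea67a: {40ea67a}.
a2f8569 is not in that set, so it is not an ancestor of 40ea67a.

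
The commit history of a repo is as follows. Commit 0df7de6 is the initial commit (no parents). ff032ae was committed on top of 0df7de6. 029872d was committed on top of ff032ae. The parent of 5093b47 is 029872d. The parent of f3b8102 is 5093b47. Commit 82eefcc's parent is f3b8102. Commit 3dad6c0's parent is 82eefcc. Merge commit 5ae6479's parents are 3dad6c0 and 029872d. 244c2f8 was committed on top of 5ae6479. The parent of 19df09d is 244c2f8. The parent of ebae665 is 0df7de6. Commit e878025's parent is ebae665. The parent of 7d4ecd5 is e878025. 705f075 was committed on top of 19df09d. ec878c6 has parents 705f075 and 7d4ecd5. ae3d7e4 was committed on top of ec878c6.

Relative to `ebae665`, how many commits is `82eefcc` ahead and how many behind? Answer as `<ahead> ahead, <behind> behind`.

5 ahead, 1 behind

Reachable from 82eefcc: {029872d, 0df7de6, 5093b47, 82eefcc, f3b8102, ff032ae}.
Reachable from ebae665: {0df7de6, ebae665}.
Only in 82eefcc's history (ahead): {029872d, 5093b47, 82eefcc, f3b8102, ff032ae} — 5.
Only in ebae665's history (behind): {ebae665} — 1.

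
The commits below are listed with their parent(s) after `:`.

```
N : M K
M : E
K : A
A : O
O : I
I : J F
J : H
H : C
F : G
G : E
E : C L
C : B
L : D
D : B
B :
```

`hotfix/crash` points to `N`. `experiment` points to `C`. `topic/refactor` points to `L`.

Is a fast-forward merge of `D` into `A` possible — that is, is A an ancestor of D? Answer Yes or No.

A fast-forward from A to D is possible iff A is an ancestor of D.
Ancestors of D: {B, D}.
A is not among them, so fast-forward is not possible.

No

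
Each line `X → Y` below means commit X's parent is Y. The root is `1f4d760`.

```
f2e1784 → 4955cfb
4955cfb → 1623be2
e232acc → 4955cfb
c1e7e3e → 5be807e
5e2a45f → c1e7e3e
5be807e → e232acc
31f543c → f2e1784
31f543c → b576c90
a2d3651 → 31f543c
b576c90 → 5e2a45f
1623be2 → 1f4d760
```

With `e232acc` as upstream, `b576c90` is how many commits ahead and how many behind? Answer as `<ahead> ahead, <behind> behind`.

Reachable from b576c90: {1623be2, 1f4d760, 4955cfb, 5be807e, 5e2a45f, b576c90, c1e7e3e, e232acc}.
Reachable from e232acc: {1623be2, 1f4d760, 4955cfb, e232acc}.
Only in b576c90's history (ahead): {5be807e, 5e2a45f, b576c90, c1e7e3e} — 4.
Only in e232acc's history (behind): {} — 0.

4 ahead, 0 behind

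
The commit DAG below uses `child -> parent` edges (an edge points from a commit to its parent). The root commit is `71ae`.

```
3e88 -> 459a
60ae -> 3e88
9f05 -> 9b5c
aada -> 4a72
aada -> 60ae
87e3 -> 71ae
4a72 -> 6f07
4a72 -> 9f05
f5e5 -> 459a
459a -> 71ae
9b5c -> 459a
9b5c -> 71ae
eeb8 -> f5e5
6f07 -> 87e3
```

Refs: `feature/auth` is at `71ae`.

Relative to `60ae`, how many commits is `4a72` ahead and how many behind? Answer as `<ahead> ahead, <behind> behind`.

5 ahead, 2 behind

Reachable from 4a72: {459a, 4a72, 6f07, 71ae, 87e3, 9b5c, 9f05}.
Reachable from 60ae: {3e88, 459a, 60ae, 71ae}.
Only in 4a72's history (ahead): {4a72, 6f07, 87e3, 9b5c, 9f05} — 5.
Only in 60ae's history (behind): {3e88, 60ae} — 2.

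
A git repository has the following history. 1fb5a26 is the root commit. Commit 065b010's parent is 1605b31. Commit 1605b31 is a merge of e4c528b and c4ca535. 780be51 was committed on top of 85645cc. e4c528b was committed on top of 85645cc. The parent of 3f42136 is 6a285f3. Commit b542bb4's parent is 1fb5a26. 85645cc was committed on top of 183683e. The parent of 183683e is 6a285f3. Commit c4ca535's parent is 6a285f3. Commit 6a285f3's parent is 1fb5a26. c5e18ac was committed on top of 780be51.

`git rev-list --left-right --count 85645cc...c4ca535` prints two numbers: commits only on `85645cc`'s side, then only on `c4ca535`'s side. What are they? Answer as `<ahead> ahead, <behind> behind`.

2 ahead, 1 behind

Reachable from 85645cc: {183683e, 1fb5a26, 6a285f3, 85645cc}.
Reachable from c4ca535: {1fb5a26, 6a285f3, c4ca535}.
Only in 85645cc's history (ahead): {183683e, 85645cc} — 2.
Only in c4ca535's history (behind): {c4ca535} — 1.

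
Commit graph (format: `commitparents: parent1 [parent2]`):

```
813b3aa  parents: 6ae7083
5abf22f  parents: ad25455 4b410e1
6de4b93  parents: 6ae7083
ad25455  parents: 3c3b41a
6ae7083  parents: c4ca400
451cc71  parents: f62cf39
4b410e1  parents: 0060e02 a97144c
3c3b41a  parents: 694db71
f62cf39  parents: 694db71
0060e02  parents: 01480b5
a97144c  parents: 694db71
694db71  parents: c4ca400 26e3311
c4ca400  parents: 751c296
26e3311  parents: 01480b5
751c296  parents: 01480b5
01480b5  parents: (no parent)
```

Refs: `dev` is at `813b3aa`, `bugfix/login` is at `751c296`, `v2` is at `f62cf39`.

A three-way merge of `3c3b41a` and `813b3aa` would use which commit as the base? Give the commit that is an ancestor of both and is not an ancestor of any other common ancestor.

Ancestors of 3c3b41a: {01480b5, 26e3311, 3c3b41a, 694db71, 751c296, c4ca400}.
Ancestors of 813b3aa: {01480b5, 6ae7083, 751c296, 813b3aa, c4ca400}.
Common ancestors: {01480b5, 751c296, c4ca400}.
Among these, c4ca400 is not an ancestor of any other common ancestor — it is the merge base.

c4ca400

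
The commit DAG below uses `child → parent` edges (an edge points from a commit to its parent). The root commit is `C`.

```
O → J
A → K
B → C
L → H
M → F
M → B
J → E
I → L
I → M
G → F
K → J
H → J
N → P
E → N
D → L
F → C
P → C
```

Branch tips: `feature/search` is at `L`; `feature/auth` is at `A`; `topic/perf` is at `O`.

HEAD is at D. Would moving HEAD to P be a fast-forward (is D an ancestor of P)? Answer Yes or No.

A fast-forward from D to P is possible iff D is an ancestor of P.
Ancestors of P: {C, P}.
D is not among them, so fast-forward is not possible.

No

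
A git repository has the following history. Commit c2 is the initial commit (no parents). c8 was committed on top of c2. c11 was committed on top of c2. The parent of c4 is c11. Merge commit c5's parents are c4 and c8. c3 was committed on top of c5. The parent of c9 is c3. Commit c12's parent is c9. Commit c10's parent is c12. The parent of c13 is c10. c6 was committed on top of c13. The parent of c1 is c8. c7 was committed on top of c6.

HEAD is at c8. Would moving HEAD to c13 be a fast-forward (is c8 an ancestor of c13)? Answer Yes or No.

Yes

A fast-forward from c8 to c13 is possible iff c8 is an ancestor of c13.
Ancestors of c13: {c10, c11, c12, c13, c2, c3, c4, c5, c8, c9}.
c8 is among them, so fast-forward is possible.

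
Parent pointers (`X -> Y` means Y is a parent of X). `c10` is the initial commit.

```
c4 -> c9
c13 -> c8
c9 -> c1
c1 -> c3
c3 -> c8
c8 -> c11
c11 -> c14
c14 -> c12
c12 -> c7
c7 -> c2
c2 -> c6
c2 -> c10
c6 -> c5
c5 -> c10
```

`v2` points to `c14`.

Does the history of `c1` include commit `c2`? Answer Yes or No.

Yes

Ancestors of c1 (commits reachable by following parents): {c1, c10, c11, c12, c14, c2, c3, c5, c6, c7, c8}.
c2 is in that set, so it is an ancestor of c1.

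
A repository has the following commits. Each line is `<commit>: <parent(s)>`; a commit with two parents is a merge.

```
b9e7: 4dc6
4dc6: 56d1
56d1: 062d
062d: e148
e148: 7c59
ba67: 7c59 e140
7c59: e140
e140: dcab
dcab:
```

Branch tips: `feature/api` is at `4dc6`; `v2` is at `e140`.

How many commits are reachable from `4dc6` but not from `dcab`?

Reachable from 4dc6: {062d, 4dc6, 56d1, 7c59, dcab, e140, e148}.
Reachable from dcab: {dcab}.
In 4dc6's history but not dcab's: {062d, 4dc6, 56d1, 7c59, e140, e148} — 6 commits.

6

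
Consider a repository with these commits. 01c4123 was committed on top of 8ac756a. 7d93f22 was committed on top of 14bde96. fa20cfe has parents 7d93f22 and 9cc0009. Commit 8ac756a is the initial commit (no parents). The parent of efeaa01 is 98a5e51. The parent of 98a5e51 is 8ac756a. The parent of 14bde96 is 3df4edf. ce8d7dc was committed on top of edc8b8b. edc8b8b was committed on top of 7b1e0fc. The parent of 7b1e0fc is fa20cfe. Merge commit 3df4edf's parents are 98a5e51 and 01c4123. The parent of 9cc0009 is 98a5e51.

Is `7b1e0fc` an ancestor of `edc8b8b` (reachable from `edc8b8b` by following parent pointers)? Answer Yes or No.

Yes

Ancestors of edc8b8b (commits reachable by following parents): {01c4123, 14bde96, 3df4edf, 7b1e0fc, 7d93f22, 8ac756a, 98a5e51, 9cc0009, edc8b8b, fa20cfe}.
7b1e0fc is in that set, so it is an ancestor of edc8b8b.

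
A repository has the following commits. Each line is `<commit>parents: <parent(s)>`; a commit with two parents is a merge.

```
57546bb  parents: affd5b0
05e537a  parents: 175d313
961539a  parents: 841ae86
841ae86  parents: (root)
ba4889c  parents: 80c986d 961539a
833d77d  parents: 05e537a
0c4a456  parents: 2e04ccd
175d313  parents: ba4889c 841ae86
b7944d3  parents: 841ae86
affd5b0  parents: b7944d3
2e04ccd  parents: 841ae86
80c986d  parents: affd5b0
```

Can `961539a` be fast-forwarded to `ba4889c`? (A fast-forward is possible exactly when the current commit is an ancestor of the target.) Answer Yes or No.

Yes

A fast-forward from 961539a to ba4889c is possible iff 961539a is an ancestor of ba4889c.
Ancestors of ba4889c: {80c986d, 841ae86, 961539a, affd5b0, b7944d3, ba4889c}.
961539a is among them, so fast-forward is possible.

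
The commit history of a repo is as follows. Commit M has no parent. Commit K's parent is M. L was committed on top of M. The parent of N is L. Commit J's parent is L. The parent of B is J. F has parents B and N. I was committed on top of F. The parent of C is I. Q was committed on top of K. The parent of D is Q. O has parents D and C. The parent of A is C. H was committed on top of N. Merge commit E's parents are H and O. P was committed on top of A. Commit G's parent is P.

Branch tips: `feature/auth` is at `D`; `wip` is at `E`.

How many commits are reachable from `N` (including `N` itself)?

3

Walking parent pointers from N: reachable set = {L, M, N}.
That is 3 commits.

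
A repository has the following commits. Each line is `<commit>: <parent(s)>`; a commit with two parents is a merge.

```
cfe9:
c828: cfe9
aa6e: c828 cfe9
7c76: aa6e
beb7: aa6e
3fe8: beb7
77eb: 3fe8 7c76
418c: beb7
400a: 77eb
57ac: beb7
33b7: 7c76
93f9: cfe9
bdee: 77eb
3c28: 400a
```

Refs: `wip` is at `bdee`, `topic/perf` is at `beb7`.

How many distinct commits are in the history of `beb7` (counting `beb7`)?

Walking parent pointers from beb7: reachable set = {aa6e, beb7, c828, cfe9}.
That is 4 commits.

4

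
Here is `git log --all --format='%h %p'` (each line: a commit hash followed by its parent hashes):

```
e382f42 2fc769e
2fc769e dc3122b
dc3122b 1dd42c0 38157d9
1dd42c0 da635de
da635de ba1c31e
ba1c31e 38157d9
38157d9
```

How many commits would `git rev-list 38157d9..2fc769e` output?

5

Reachable from 2fc769e: {1dd42c0, 2fc769e, 38157d9, ba1c31e, da635de, dc3122b}.
Reachable from 38157d9: {38157d9}.
In 2fc769e's history but not 38157d9's: {1dd42c0, 2fc769e, ba1c31e, da635de, dc3122b} — 5 commits.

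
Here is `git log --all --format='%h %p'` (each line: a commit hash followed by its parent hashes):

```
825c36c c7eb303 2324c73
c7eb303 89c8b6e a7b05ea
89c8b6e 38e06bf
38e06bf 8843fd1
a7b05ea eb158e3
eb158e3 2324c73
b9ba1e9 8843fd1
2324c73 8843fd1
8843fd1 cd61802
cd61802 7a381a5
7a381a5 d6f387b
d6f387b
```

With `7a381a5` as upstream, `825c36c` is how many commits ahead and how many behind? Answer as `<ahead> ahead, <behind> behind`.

9 ahead, 0 behind

Reachable from 825c36c: {2324c73, 38e06bf, 7a381a5, 825c36c, 8843fd1, 89c8b6e, a7b05ea, c7eb303, cd61802, d6f387b, eb158e3}.
Reachable from 7a381a5: {7a381a5, d6f387b}.
Only in 825c36c's history (ahead): {2324c73, 38e06bf, 825c36c, 8843fd1, 89c8b6e, a7b05ea, c7eb303, cd61802, eb158e3} — 9.
Only in 7a381a5's history (behind): {} — 0.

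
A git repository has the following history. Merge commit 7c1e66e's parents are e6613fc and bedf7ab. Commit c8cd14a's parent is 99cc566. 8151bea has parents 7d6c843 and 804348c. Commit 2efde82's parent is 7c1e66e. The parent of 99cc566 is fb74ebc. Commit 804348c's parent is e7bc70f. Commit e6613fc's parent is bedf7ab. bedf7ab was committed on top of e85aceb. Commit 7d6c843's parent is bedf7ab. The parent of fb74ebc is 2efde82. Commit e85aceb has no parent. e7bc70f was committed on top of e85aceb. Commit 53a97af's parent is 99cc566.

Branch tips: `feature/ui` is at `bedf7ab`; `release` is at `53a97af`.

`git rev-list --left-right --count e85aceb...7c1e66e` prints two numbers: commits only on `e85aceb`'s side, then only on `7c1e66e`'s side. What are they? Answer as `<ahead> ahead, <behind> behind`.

0 ahead, 3 behind

Reachable from e85aceb: {e85aceb}.
Reachable from 7c1e66e: {7c1e66e, bedf7ab, e6613fc, e85aceb}.
Only in e85aceb's history (ahead): {} — 0.
Only in 7c1e66e's history (behind): {7c1e66e, bedf7ab, e6613fc} — 3.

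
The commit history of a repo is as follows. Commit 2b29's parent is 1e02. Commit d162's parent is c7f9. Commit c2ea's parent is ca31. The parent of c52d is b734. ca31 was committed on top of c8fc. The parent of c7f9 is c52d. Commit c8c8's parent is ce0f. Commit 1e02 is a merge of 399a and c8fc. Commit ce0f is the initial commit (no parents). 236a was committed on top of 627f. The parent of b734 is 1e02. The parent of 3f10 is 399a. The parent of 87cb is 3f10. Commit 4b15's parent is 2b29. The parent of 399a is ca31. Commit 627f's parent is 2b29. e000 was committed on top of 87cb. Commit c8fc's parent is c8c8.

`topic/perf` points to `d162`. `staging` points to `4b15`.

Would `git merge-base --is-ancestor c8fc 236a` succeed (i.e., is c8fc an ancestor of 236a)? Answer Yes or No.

Yes

Ancestors of 236a (commits reachable by following parents): {1e02, 236a, 2b29, 399a, 627f, c8c8, c8fc, ca31, ce0f}.
c8fc is in that set, so it is an ancestor of 236a.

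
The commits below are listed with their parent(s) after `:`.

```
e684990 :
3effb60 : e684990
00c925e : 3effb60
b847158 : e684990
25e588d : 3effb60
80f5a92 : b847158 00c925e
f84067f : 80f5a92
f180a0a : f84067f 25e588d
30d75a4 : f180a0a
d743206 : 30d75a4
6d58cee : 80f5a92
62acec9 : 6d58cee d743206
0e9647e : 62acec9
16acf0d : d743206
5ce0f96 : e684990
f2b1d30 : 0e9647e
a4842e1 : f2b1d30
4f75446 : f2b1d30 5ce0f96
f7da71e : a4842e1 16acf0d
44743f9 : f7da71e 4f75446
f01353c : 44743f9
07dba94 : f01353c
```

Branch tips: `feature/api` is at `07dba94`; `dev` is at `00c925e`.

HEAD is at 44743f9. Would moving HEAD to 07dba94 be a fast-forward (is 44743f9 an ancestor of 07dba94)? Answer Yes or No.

A fast-forward from 44743f9 to 07dba94 is possible iff 44743f9 is an ancestor of 07dba94.
Ancestors of 07dba94: {00c925e, 07dba94, 0e9647e, 16acf0d, 25e588d, 30d75a4, 3effb60, 44743f9, 4f75446, 5ce0f96, 62acec9, 6d58cee, 80f5a92, a4842e1, b847158, d743206, e684990, f01353c, f180a0a, f2b1d30, f7da71e, f84067f}.
44743f9 is among them, so fast-forward is possible.

Yes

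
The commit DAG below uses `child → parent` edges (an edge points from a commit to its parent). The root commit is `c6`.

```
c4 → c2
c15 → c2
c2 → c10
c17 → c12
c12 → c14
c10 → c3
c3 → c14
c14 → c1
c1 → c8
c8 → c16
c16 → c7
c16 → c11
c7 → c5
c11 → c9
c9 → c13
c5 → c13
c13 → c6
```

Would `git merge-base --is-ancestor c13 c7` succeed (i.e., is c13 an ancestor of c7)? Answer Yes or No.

Ancestors of c7 (commits reachable by following parents): {c13, c5, c6, c7}.
c13 is in that set, so it is an ancestor of c7.

Yes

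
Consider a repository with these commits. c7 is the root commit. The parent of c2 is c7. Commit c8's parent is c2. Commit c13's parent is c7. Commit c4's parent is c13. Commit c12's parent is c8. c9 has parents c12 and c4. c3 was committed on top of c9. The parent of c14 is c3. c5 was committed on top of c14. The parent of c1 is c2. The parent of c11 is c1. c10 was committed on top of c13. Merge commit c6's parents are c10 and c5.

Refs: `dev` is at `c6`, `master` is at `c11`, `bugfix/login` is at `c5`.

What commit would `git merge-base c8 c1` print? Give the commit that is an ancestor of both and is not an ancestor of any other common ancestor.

c2

Ancestors of c8: {c2, c7, c8}.
Ancestors of c1: {c1, c2, c7}.
Common ancestors: {c2, c7}.
Among these, c2 is not an ancestor of any other common ancestor — it is the merge base.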